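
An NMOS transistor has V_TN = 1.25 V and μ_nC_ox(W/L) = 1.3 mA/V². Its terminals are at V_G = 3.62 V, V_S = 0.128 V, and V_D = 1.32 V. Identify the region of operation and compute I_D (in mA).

V_GS = V_G − V_S = 3.62 − 0.128 = 3.49 V; V_DS = V_D − V_S = 1.32 − 0.128 = 1.19 V.
V_ov = V_GS − V_TN = 3.49 − 1.25 = 2.24 V.
Since V_DS = 1.19 V < V_ov = 2.24 V, the device is in the triode region.
I_D = k_n [V_ov · V_DS − ½ V_DS²] = 1.3 × [2.24 × 1.19 − 0.5 × 1.19²] = 2.55 mA.

Triode; I_D = 2.55 mA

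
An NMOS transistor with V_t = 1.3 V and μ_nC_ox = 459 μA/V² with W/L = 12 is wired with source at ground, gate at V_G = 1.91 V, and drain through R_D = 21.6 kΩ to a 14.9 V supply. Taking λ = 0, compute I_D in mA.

I_D = 0.678 mA

V_GS = V_G = 1.91 V, so V_ov = 1.91 − 1.3 = 0.61 V.
k_n = μ_nC_ox · (W/L) = 5.508 mA/V².
Assume saturation: I_D = ½ k_n V_ov² = 0.5 × 5.508 × 0.61² = 1.02 mA, giving V_DS = V_DD − I_D R_D = 14.9 − 1.02 × 21.6 = -7.23 V.
But -7.23 V < V_ov = 0.61 V, so the device is actually in triode.
In triode I_D = k_n[V_ov V_DS − ½ V_DS²] and I_D = (V_DD − V_DS)/R_D. Equating: 59.5 V_DS² − 73.57 V_DS + 14.9 = 0, giving V_DS = 0.255 V (the root below V_ov).
I_D = (14.9 − 0.255) / 21.6 = 0.678 mA.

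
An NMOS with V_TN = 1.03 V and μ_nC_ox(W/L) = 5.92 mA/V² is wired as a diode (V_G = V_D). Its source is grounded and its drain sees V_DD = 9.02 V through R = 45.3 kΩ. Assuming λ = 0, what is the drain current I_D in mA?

I_D = 0.171 mA

With gate tied to drain, V_GS = V_DS ≥ V_GS − V_TN, so the device is in saturation.
KCL at the drain: ½ k_n (V_GS − V_TN)² = (V_DD − V_GS)/R.
Let x = V_GS − 1.03. Then 134 x² + x − 7.99 = 0, giving x = 0.24 V (positive root), so V_GS = 1.27 V.
I_D = (V_DD − V_GS)/R = (9.02 − 1.27) / 45.3 = 0.171 mA.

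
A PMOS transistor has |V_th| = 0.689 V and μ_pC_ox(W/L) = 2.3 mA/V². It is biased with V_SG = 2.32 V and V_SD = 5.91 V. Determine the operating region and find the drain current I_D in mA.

Saturation; I_D = 3.06 mA

V_ov = V_SG − |V_th| = 2.32 − 0.689 = 1.63 V.
Since V_SD = 5.91 V ≥ V_ov = 1.63 V, the device is in saturation.
I_D = ½ k_p V_ov² = 0.5 × 2.3 × 1.63² = 3.06 mA.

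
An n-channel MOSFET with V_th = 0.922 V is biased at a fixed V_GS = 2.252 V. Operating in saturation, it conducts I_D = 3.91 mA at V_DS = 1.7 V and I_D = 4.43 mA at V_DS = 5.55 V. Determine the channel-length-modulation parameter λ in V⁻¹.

λ = 0.0367 V⁻¹

With V_GS fixed, I_D ∝ (1 + λ V_DS) in saturation, so I_D2/I_D1 = (1 + λ V_DS2)/(1 + λ V_DS1).
4.43/3.91 = 1.133 = (1 + 5.55 λ)/(1 + 1.7 λ).
Solving: λ (I_D1 V_DS2 − I_D2 V_DS1) = I_D2 − I_D1, so λ = (4.43 − 3.91) / (3.91 × 5.55 − 4.43 × 1.7) = 0.52 / 14.2 = 0.0367 V⁻¹.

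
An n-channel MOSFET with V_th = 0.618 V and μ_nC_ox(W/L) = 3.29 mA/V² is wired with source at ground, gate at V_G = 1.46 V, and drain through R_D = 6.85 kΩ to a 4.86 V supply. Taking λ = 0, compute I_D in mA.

V_GS = V_G = 1.46 V, so V_ov = 1.46 − 0.618 = 0.842 V.
Assume saturation: I_D = ½ k_n V_ov² = 0.5 × 3.29 × 0.842² = 1.17 mA, giving V_DS = V_DD − I_D R_D = 4.86 − 1.17 × 6.85 = -3.13 V.
But -3.13 V < V_ov = 0.842 V, so the device is actually in triode.
In triode I_D = k_n[V_ov V_DS − ½ V_DS²] and I_D = (V_DD − V_DS)/R_D. Equating: 11.3 V_DS² − 19.98 V_DS + 4.86 = 0, giving V_DS = 0.291 V (the root below V_ov).
I_D = (4.86 − 0.291) / 6.85 = 0.667 mA.

I_D = 0.667 mA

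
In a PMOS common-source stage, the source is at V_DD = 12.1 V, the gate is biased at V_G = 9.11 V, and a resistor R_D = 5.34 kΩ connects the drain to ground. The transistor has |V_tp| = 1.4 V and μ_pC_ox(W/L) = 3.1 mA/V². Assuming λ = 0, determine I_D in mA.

V_SG = V_DD − V_G = 12.1 − 9.11 = 2.99 V, so V_ov = 2.99 − 1.4 = 1.59 V.
Assume saturation: I_D = ½ k_p V_ov² = 0.5 × 3.1 × 1.59² = 3.92 mA, giving V_SD = V_DD − I_D R_D = 12.1 − 3.92 × 5.34 = -8.83 V.
But -8.83 V < V_ov = 1.59 V, so the device is actually in triode.
In triode I_D = k_p[V_ov V_SD − ½ V_SD²] and I_D = (V_DD − V_SD)/R_D. Equating: 8.28 V_SD² − 27.32 V_SD + 12.1 = 0, giving V_SD = 0.527 V (the root below V_ov).
I_D = (12.1 − 0.527) / 5.34 = 2.17 mA.

I_D = 2.17 mA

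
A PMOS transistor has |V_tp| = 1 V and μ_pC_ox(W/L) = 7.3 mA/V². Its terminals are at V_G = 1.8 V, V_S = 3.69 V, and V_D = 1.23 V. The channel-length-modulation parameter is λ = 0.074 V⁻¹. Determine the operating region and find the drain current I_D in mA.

V_SG = V_S − V_G = 3.69 − 1.8 = 1.89 V; V_SD = V_S − V_D = 3.69 − 1.23 = 2.46 V.
V_ov = V_SG − |V_tp| = 1.89 − 1 = 0.89 V.
Since V_SD = 2.46 V ≥ V_ov = 0.89 V, the device is in saturation.
I_D = ½ k_p V_ov² (1 + λ V_SD) = 0.5 × 7.3 × 0.89² × (1 + 0.074 × 2.46) = 3.42 mA.

Saturation; I_D = 3.42 mA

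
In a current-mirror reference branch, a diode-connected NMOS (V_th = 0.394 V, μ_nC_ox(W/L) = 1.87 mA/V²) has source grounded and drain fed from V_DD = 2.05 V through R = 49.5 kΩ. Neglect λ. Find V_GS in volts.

V_GS = 0.573 V

With gate tied to drain, V_GS = V_DS ≥ V_GS − V_th, so the device is in saturation.
KCL at the drain: ½ k_n (V_GS − V_th)² = (V_DD − V_GS)/R.
Let x = V_GS − 0.394. Then 46.3 x² + x − 1.656 = 0, giving x = 0.179 V (positive root), so V_GS = 0.573 V.
I_D = (V_DD − V_GS)/R = (2.05 − 0.573) / 49.5 = 0.0298 mA.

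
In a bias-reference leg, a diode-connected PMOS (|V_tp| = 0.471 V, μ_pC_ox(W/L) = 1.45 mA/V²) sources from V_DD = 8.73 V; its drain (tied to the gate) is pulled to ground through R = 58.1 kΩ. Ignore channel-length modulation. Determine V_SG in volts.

With gate tied to drain, V_SG = V_SD ≥ V_SG − |V_tp|, so the device is in saturation.
KCL at the drain: ½ k_p (V_SG − |V_tp|)² = (V_DD − V_SG)/R.
Let x = V_SG − 0.471. Then 42.1 x² + x − 8.259 = 0, giving x = 0.431 V (positive root), so V_SG = 0.902 V.
I_D = (V_DD − V_SG)/R = (8.73 − 0.902) / 58.1 = 0.135 mA.

V_SG = 0.902 V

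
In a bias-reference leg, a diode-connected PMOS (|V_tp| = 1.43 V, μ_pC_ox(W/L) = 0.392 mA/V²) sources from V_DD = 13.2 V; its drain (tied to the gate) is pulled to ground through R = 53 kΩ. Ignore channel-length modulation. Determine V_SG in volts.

With gate tied to drain, V_SG = V_SD ≥ V_SG − |V_tp|, so the device is in saturation.
KCL at the drain: ½ k_p (V_SG − |V_tp|)² = (V_DD − V_SG)/R.
Let x = V_SG − 1.43. Then 10.4 x² + x − 11.77 = 0, giving x = 1.02 V (positive root), so V_SG = 2.45 V.
I_D = (V_DD − V_SG)/R = (13.2 − 2.45) / 53 = 0.203 mA.

V_SG = 2.45 V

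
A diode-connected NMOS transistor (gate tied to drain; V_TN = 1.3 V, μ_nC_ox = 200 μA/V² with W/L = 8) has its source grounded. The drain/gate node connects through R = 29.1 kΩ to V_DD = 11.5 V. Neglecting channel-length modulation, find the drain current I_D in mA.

I_D = 0.328 mA

With gate tied to drain, V_GS = V_DS ≥ V_GS − V_TN, so the device is in saturation.
k_n = μ_nC_ox · (W/L) = 1.6 mA/V².
KCL at the drain: ½ k_n (V_GS − V_TN)² = (V_DD − V_GS)/R.
Let x = V_GS − 1.3. Then 23.3 x² + x − 10.2 = 0, giving x = 0.641 V (positive root), so V_GS = 1.94 V.
I_D = (V_DD − V_GS)/R = (11.5 − 1.94) / 29.1 = 0.328 mA.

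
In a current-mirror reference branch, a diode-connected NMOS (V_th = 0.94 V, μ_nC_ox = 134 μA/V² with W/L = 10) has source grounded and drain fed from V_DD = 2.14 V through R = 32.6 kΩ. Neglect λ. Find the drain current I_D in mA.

With gate tied to drain, V_GS = V_DS ≥ V_GS − V_th, so the device is in saturation.
k_n = μ_nC_ox · (W/L) = 1.34 mA/V².
KCL at the drain: ½ k_n (V_GS − V_th)² = (V_DD − V_GS)/R.
Let x = V_GS − 0.94. Then 21.8 x² + x − 1.2 = 0, giving x = 0.213 V (positive root), so V_GS = 1.15 V.
I_D = (V_DD − V_GS)/R = (2.14 − 1.15) / 32.6 = 0.0303 mA.

I_D = 0.0303 mA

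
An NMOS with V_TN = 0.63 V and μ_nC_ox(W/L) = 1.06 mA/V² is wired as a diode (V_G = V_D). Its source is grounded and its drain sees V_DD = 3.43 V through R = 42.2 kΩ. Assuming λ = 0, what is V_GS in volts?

With gate tied to drain, V_GS = V_DS ≥ V_GS − V_TN, so the device is in saturation.
KCL at the drain: ½ k_n (V_GS − V_TN)² = (V_DD − V_GS)/R.
Let x = V_GS − 0.63. Then 22.4 x² + x − 2.8 = 0, giving x = 0.332 V (positive root), so V_GS = 0.962 V.
I_D = (V_DD − V_GS)/R = (3.43 − 0.962) / 42.2 = 0.0585 mA.

V_GS = 0.962 V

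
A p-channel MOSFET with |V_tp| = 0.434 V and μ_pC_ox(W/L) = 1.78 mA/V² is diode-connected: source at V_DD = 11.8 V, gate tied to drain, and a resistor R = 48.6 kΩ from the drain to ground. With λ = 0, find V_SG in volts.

V_SG = 0.935 V

With gate tied to drain, V_SG = V_SD ≥ V_SG − |V_tp|, so the device is in saturation.
KCL at the drain: ½ k_p (V_SG − |V_tp|)² = (V_DD − V_SG)/R.
Let x = V_SG − 0.434. Then 43.3 x² + x − 11.37 = 0, giving x = 0.501 V (positive root), so V_SG = 0.935 V.
I_D = (V_DD − V_SG)/R = (11.8 − 0.935) / 48.6 = 0.224 mA.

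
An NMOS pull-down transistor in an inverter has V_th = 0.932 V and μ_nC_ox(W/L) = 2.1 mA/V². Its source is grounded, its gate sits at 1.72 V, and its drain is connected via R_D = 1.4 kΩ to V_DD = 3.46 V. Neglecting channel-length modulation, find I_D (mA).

I_D = 0.652 mA

V_GS = V_G = 1.72 V, so V_ov = 1.72 − 0.932 = 0.788 V.
Assume saturation: I_D = ½ k_n V_ov² = 0.5 × 2.1 × 0.788² = 0.652 mA, giving V_DS = V_DD − I_D R_D = 3.46 − 0.652 × 1.4 = 2.55 V.
V_DS = 2.55 V ≥ V_ov = 0.788 V, confirming saturation.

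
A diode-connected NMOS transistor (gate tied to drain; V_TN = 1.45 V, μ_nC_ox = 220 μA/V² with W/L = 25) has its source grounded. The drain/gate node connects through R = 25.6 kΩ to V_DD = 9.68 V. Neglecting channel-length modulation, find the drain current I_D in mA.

I_D = 0.308 mA

With gate tied to drain, V_GS = V_DS ≥ V_GS − V_TN, so the device is in saturation.
k_n = μ_nC_ox · (W/L) = 5.5 mA/V².
KCL at the drain: ½ k_n (V_GS − V_TN)² = (V_DD − V_GS)/R.
Let x = V_GS − 1.45. Then 70.4 x² + x − 8.23 = 0, giving x = 0.335 V (positive root), so V_GS = 1.78 V.
I_D = (V_DD − V_GS)/R = (9.68 − 1.78) / 25.6 = 0.308 mA.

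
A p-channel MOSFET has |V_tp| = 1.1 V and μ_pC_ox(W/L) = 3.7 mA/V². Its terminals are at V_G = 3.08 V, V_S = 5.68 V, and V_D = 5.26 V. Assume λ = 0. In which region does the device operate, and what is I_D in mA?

V_SG = V_S − V_G = 5.68 − 3.08 = 2.6 V; V_SD = V_S − V_D = 5.68 − 5.26 = 0.42 V.
V_ov = V_SG − |V_tp| = 2.6 − 1.1 = 1.5 V.
Since V_SD = 0.42 V < V_ov = 1.5 V, the device is in the triode region.
I_D = k_p [V_ov · V_SD − ½ V_SD²] = 3.7 × [1.5 × 0.42 − 0.5 × 0.42²] = 2 mA.

Triode; I_D = 2.00 mA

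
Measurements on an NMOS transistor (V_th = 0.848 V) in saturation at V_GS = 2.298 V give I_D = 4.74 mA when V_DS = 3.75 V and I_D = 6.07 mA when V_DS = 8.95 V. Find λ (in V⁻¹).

With V_GS fixed, I_D ∝ (1 + λ V_DS) in saturation, so I_D2/I_D1 = (1 + λ V_DS2)/(1 + λ V_DS1).
6.07/4.74 = 1.281 = (1 + 8.95 λ)/(1 + 3.75 λ).
Solving: λ (I_D1 V_DS2 − I_D2 V_DS1) = I_D2 − I_D1, so λ = (6.07 − 4.74) / (4.74 × 8.95 − 6.07 × 3.75) = 1.33 / 19.7 = 0.0676 V⁻¹.

λ = 0.0676 V⁻¹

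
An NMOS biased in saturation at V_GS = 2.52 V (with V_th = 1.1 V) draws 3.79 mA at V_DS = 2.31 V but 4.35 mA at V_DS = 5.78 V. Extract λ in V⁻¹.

With V_GS fixed, I_D ∝ (1 + λ V_DS) in saturation, so I_D2/I_D1 = (1 + λ V_DS2)/(1 + λ V_DS1).
4.35/3.79 = 1.148 = (1 + 5.78 λ)/(1 + 2.31 λ).
Solving: λ (I_D1 V_DS2 − I_D2 V_DS1) = I_D2 − I_D1, so λ = (4.35 − 3.79) / (3.79 × 5.78 − 4.35 × 2.31) = 0.56 / 11.9 = 0.0472 V⁻¹.

λ = 0.0472 V⁻¹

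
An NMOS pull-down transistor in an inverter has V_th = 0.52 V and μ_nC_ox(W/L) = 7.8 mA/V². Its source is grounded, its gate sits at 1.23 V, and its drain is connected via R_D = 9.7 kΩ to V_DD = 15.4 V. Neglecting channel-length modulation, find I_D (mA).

V_GS = V_G = 1.23 V, so V_ov = 1.23 − 0.52 = 0.71 V.
Assume saturation: I_D = ½ k_n V_ov² = 0.5 × 7.8 × 0.71² = 1.97 mA, giving V_DS = V_DD − I_D R_D = 15.4 − 1.97 × 9.7 = -3.67 V.
But -3.67 V < V_ov = 0.71 V, so the device is actually in triode.
In triode I_D = k_n[V_ov V_DS − ½ V_DS²] and I_D = (V_DD − V_DS)/R_D. Equating: 37.8 V_DS² − 54.72 V_DS + 15.4 = 0, giving V_DS = 0.383 V (the root below V_ov).
I_D = (15.4 − 0.383) / 9.7 = 1.55 mA.

I_D = 1.55 mA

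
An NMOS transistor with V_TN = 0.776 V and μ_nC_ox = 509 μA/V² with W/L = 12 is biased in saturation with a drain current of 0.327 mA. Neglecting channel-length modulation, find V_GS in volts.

V_GS = 1.10 V

k_n = μ_nC_ox · (W/L) = 6.108 mA/V².
In saturation I_D = ½ k_n (V_GS − V_TN)², so V_GS − V_TN = √(2 I_D / k_n) = √(2 × 0.327 / 6.108) = 0.327 V.
V_GS = 0.776 + 0.327 = 1.1 V.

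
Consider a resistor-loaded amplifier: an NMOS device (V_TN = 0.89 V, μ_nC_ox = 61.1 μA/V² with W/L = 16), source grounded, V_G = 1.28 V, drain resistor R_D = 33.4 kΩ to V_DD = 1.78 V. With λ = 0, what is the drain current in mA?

I_D = 0.0485 mA

V_GS = V_G = 1.28 V, so V_ov = 1.28 − 0.89 = 0.39 V.
k_n = μ_nC_ox · (W/L) = 0.9776 mA/V².
Assume saturation: I_D = ½ k_n V_ov² = 0.5 × 0.9776 × 0.39² = 0.0743 mA, giving V_DS = V_DD − I_D R_D = 1.78 − 0.0743 × 33.4 = -0.703 V.
But -0.703 V < V_ov = 0.39 V, so the device is actually in triode.
In triode I_D = k_n[V_ov V_DS − ½ V_DS²] and I_D = (V_DD − V_DS)/R_D. Equating: 16.3 V_DS² − 13.73 V_DS + 1.78 = 0, giving V_DS = 0.16 V (the root below V_ov).
I_D = (1.78 − 0.16) / 33.4 = 0.0485 mA.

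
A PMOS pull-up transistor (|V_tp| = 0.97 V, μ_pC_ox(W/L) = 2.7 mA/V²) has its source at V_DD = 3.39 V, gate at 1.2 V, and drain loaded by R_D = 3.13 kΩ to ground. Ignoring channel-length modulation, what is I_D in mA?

I_D = 0.973 mA

V_SG = V_DD − V_G = 3.39 − 1.2 = 2.19 V, so V_ov = 2.19 − 0.97 = 1.22 V.
Assume saturation: I_D = ½ k_p V_ov² = 0.5 × 2.7 × 1.22² = 2.01 mA, giving V_SD = V_DD − I_D R_D = 3.39 − 2.01 × 3.13 = -2.9 V.
But -2.9 V < V_ov = 1.22 V, so the device is actually in triode.
In triode I_D = k_p[V_ov V_SD − ½ V_SD²] and I_D = (V_DD − V_SD)/R_D. Equating: 4.23 V_SD² − 11.31 V_SD + 3.39 = 0, giving V_SD = 0.344 V (the root below V_ov).
I_D = (3.39 − 0.344) / 3.13 = 0.973 mA.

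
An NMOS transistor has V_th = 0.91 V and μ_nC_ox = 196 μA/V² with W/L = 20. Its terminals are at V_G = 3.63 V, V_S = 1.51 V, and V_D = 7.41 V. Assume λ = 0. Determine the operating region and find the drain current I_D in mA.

V_GS = V_G − V_S = 3.63 − 1.51 = 2.12 V; V_DS = V_D − V_S = 7.41 − 1.51 = 5.9 V.
k_n = μ_nC_ox · (W/L) = 3.92 mA/V².
V_ov = V_GS − V_th = 2.12 − 0.91 = 1.21 V.
Since V_DS = 5.9 V ≥ V_ov = 1.21 V, the device is in saturation.
I_D = ½ k_n V_ov² = 0.5 × 3.92 × 1.21² = 2.87 mA.

Saturation; I_D = 2.87 mA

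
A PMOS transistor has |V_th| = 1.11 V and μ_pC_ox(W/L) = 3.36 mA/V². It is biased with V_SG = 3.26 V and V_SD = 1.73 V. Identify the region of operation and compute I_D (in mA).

V_ov = V_SG − |V_th| = 3.26 − 1.11 = 2.15 V.
Since V_SD = 1.73 V < V_ov = 2.15 V, the device is in the triode region.
I_D = k_p [V_ov · V_SD − ½ V_SD²] = 3.36 × [2.15 × 1.73 − 0.5 × 1.73²] = 7.47 mA.

Triode; I_D = 7.47 mA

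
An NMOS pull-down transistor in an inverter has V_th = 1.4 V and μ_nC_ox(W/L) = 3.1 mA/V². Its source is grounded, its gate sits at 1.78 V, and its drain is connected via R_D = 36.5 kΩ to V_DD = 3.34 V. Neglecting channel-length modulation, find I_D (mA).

I_D = 0.0892 mA

V_GS = V_G = 1.78 V, so V_ov = 1.78 − 1.4 = 0.38 V.
Assume saturation: I_D = ½ k_n V_ov² = 0.5 × 3.1 × 0.38² = 0.224 mA, giving V_DS = V_DD − I_D R_D = 3.34 − 0.224 × 36.5 = -4.83 V.
But -4.83 V < V_ov = 0.38 V, so the device is actually in triode.
In triode I_D = k_n[V_ov V_DS − ½ V_DS²] and I_D = (V_DD − V_DS)/R_D. Equating: 56.6 V_DS² − 44 V_DS + 3.34 = 0, giving V_DS = 0.0853 V (the root below V_ov).
I_D = (3.34 − 0.0853) / 36.5 = 0.0892 mA.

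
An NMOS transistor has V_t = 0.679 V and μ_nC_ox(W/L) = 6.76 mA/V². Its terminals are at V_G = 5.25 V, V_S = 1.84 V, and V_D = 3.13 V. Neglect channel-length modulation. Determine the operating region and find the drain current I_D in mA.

V_GS = V_G − V_S = 5.25 − 1.84 = 3.41 V; V_DS = V_D − V_S = 3.13 − 1.84 = 1.29 V.
V_ov = V_GS − V_t = 3.41 − 0.679 = 2.73 V.
Since V_DS = 1.29 V < V_ov = 2.73 V, the device is in the triode region.
I_D = k_n [V_ov · V_DS − ½ V_DS²] = 6.76 × [2.73 × 1.29 − 0.5 × 1.29²] = 18.2 mA.

Triode; I_D = 18.2 mA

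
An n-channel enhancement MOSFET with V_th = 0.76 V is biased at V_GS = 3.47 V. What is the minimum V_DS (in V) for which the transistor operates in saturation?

V_DS,sat = 2.71 V

The boundary between triode and saturation is V_DS = V_GS − V_th = V_ov.
V_ov = 3.47 − 0.76 = 2.71 V.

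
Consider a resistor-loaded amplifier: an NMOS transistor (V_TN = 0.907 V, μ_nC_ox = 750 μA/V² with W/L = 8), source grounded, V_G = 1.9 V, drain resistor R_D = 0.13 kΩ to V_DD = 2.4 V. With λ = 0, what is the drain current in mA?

V_GS = V_G = 1.9 V, so V_ov = 1.9 − 0.907 = 0.993 V.
k_n = μ_nC_ox · (W/L) = 6 mA/V².
Assume saturation: I_D = ½ k_n V_ov² = 0.5 × 6 × 0.993² = 2.96 mA, giving V_DS = V_DD − I_D R_D = 2.4 − 2.96 × 0.13 = 2.02 V.
V_DS = 2.02 V ≥ V_ov = 0.993 V, confirming saturation.

I_D = 2.96 mA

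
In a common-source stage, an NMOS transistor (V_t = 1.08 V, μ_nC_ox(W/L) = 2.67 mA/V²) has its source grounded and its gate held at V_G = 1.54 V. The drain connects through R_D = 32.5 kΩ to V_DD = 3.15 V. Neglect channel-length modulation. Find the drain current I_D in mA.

I_D = 0.0943 mA

V_GS = V_G = 1.54 V, so V_ov = 1.54 − 1.08 = 0.46 V.
Assume saturation: I_D = ½ k_n V_ov² = 0.5 × 2.67 × 0.46² = 0.282 mA, giving V_DS = V_DD − I_D R_D = 3.15 − 0.282 × 32.5 = -6.03 V.
But -6.03 V < V_ov = 0.46 V, so the device is actually in triode.
In triode I_D = k_n[V_ov V_DS − ½ V_DS²] and I_D = (V_DD − V_DS)/R_D. Equating: 43.4 V_DS² − 40.92 V_DS + 3.15 = 0, giving V_DS = 0.0846 V (the root below V_ov).
I_D = (3.15 − 0.0846) / 32.5 = 0.0943 mA.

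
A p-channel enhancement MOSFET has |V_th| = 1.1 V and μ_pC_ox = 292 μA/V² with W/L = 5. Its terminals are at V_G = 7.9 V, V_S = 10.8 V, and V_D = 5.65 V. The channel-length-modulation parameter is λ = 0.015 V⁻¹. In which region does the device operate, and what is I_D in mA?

V_SG = V_S − V_G = 10.8 − 7.9 = 2.9 V; V_SD = V_S − V_D = 10.8 − 5.65 = 5.15 V.
k_p = μ_pC_ox · (W/L) = 1.46 mA/V².
V_ov = V_SG − |V_th| = 2.9 − 1.1 = 1.8 V.
Since V_SD = 5.15 V ≥ V_ov = 1.8 V, the device is in saturation.
I_D = ½ k_p V_ov² (1 + λ V_SD) = 0.5 × 1.46 × 1.8² × (1 + 0.015 × 5.15) = 2.55 mA.

Saturation; I_D = 2.55 mA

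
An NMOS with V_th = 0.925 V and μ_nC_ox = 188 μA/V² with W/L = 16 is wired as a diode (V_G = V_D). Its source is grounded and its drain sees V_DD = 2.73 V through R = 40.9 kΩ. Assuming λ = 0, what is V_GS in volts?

With gate tied to drain, V_GS = V_DS ≥ V_GS − V_th, so the device is in saturation.
k_n = μ_nC_ox · (W/L) = 3.008 mA/V².
KCL at the drain: ½ k_n (V_GS − V_th)² = (V_DD − V_GS)/R.
Let x = V_GS − 0.925. Then 61.5 x² + x − 1.805 = 0, giving x = 0.163 V (positive root), so V_GS = 1.09 V.
I_D = (V_DD − V_GS)/R = (2.73 − 1.09) / 40.9 = 0.0401 mA.

V_GS = 1.09 V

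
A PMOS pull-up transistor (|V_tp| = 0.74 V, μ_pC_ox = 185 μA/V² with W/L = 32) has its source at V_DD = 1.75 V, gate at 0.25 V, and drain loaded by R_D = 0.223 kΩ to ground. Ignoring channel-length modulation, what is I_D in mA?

I_D = 1.71 mA

V_SG = V_DD − V_G = 1.75 − 0.25 = 1.5 V, so V_ov = 1.5 − 0.74 = 0.76 V.
k_p = μ_pC_ox · (W/L) = 5.92 mA/V².
Assume saturation: I_D = ½ k_p V_ov² = 0.5 × 5.92 × 0.76² = 1.71 mA, giving V_SD = V_DD − I_D R_D = 1.75 − 1.71 × 0.223 = 1.37 V.
V_SD = 1.37 V ≥ V_ov = 0.76 V, confirming saturation.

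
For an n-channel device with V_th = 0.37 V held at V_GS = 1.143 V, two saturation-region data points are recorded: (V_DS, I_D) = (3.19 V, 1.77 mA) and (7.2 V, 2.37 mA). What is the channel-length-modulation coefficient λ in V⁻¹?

With V_GS fixed, I_D ∝ (1 + λ V_DS) in saturation, so I_D2/I_D1 = (1 + λ V_DS2)/(1 + λ V_DS1).
2.37/1.77 = 1.339 = (1 + 7.2 λ)/(1 + 3.19 λ).
Solving: λ (I_D1 V_DS2 − I_D2 V_DS1) = I_D2 − I_D1, so λ = (2.37 − 1.77) / (1.77 × 7.2 − 2.37 × 3.19) = 0.6 / 5.18 = 0.116 V⁻¹.

λ = 0.116 V⁻¹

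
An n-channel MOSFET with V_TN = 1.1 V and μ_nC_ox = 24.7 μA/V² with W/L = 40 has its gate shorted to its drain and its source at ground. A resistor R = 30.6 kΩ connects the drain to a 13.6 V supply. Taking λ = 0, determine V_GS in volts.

With gate tied to drain, V_GS = V_DS ≥ V_GS − V_TN, so the device is in saturation.
k_n = μ_nC_ox · (W/L) = 0.988 mA/V².
KCL at the drain: ½ k_n (V_GS − V_TN)² = (V_DD − V_GS)/R.
Let x = V_GS − 1.1. Then 15.1 x² + x − 12.5 = 0, giving x = 0.877 V (positive root), so V_GS = 1.98 V.
I_D = (V_DD − V_GS)/R = (13.6 − 1.98) / 30.6 = 0.38 mA.

V_GS = 1.98 V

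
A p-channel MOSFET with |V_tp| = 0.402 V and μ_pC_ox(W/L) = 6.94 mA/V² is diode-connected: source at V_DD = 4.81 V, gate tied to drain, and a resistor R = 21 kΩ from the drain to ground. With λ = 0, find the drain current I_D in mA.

With gate tied to drain, V_SG = V_SD ≥ V_SG − |V_tp|, so the device is in saturation.
KCL at the drain: ½ k_p (V_SG − |V_tp|)² = (V_DD − V_SG)/R.
Let x = V_SG − 0.402. Then 72.9 x² + x − 4.408 = 0, giving x = 0.239 V (positive root), so V_SG = 0.641 V.
I_D = (V_DD − V_SG)/R = (4.81 − 0.641) / 21 = 0.199 mA.

I_D = 0.199 mA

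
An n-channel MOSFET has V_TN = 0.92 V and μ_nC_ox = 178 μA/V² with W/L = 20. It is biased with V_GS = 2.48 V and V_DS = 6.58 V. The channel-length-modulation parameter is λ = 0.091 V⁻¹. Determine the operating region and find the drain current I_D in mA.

Saturation; I_D = 6.93 mA

k_n = μ_nC_ox · (W/L) = 3.56 mA/V².
V_ov = V_GS − V_TN = 2.48 − 0.92 = 1.56 V.
Since V_DS = 6.58 V ≥ V_ov = 1.56 V, the device is in saturation.
I_D = ½ k_n V_ov² (1 + λ V_DS) = 0.5 × 3.56 × 1.56² × (1 + 0.091 × 6.58) = 6.93 mA.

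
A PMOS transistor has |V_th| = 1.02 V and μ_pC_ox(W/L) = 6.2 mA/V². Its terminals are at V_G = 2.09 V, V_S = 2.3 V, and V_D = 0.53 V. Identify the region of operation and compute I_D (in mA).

Cutoff; I_D = 0 mA

V_SG = V_S − V_G = 2.3 − 2.09 = 0.21 V; V_SD = V_S − V_D = 2.3 − 0.53 = 1.77 V.
V_SG = 0.21 V < |V_th| = 1.02 V, so the transistor is in cutoff.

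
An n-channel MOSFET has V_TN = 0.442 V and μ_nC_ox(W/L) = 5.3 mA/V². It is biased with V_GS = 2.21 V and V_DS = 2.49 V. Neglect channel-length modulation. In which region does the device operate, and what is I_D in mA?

V_ov = V_GS − V_TN = 2.21 − 0.442 = 1.77 V.
Since V_DS = 2.49 V ≥ V_ov = 1.77 V, the device is in saturation.
I_D = ½ k_n V_ov² = 0.5 × 5.3 × 1.77² = 8.28 mA.

Saturation; I_D = 8.28 mA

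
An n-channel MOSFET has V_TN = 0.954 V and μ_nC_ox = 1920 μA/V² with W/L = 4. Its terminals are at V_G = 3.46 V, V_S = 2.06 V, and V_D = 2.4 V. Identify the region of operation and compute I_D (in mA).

Triode; I_D = 0.721 mA

V_GS = V_G − V_S = 3.46 − 2.06 = 1.4 V; V_DS = V_D − V_S = 2.4 − 2.06 = 0.34 V.
k_n = μ_nC_ox · (W/L) = 7.68 mA/V².
V_ov = V_GS − V_TN = 1.4 − 0.954 = 0.446 V.
Since V_DS = 0.34 V < V_ov = 0.446 V, the device is in the triode region.
I_D = k_n [V_ov · V_DS − ½ V_DS²] = 7.68 × [0.446 × 0.34 − 0.5 × 0.34²] = 0.721 mA.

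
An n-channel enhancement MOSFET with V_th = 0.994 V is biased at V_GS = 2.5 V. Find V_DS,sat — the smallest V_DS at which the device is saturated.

The boundary between triode and saturation is V_DS = V_GS − V_th = V_ov.
V_ov = 2.5 − 0.994 = 1.51 V.

V_DS,sat = 1.51 V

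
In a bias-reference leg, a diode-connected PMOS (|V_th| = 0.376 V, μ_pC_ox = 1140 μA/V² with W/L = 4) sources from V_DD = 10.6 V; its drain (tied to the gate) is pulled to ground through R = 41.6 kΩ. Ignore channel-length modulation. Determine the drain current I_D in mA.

With gate tied to drain, V_SG = V_SD ≥ V_SG − |V_th|, so the device is in saturation.
k_p = μ_pC_ox · (W/L) = 4.56 mA/V².
KCL at the drain: ½ k_p (V_SG − |V_th|)² = (V_DD − V_SG)/R.
Let x = V_SG − 0.376. Then 94.8 x² + x − 10.22 = 0, giving x = 0.323 V (positive root), so V_SG = 0.699 V.
I_D = (V_DD − V_SG)/R = (10.6 − 0.699) / 41.6 = 0.238 mA.

I_D = 0.238 mA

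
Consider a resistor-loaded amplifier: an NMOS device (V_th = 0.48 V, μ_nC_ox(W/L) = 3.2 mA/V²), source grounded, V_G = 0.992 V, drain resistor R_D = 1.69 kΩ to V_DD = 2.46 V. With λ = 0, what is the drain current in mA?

I_D = 0.419 mA

V_GS = V_G = 0.992 V, so V_ov = 0.992 − 0.48 = 0.512 V.
Assume saturation: I_D = ½ k_n V_ov² = 0.5 × 3.2 × 0.512² = 0.419 mA, giving V_DS = V_DD − I_D R_D = 2.46 − 0.419 × 1.69 = 1.75 V.
V_DS = 1.75 V ≥ V_ov = 0.512 V, confirming saturation.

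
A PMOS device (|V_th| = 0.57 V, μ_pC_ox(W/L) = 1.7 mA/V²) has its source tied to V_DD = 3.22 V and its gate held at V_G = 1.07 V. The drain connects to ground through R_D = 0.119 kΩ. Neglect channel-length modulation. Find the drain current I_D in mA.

I_D = 2.12 mA

V_SG = V_DD − V_G = 3.22 − 1.07 = 2.15 V, so V_ov = 2.15 − 0.57 = 1.58 V.
Assume saturation: I_D = ½ k_p V_ov² = 0.5 × 1.7 × 1.58² = 2.12 mA, giving V_SD = V_DD − I_D R_D = 3.22 − 2.12 × 0.119 = 2.97 V.
V_SD = 2.97 V ≥ V_ov = 1.58 V, confirming saturation.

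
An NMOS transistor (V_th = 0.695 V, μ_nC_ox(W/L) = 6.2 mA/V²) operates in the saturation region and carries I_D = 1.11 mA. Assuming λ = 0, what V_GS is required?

V_GS = 1.29 V

In saturation I_D = ½ k_n (V_GS − V_th)², so V_GS − V_th = √(2 I_D / k_n) = √(2 × 1.11 / 6.2) = 0.598 V.
V_GS = 0.695 + 0.598 = 1.29 V.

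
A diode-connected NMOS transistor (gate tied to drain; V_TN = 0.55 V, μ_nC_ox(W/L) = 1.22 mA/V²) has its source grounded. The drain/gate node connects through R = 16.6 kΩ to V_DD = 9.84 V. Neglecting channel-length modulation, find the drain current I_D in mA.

With gate tied to drain, V_GS = V_DS ≥ V_GS − V_TN, so the device is in saturation.
KCL at the drain: ½ k_n (V_GS − V_TN)² = (V_DD − V_GS)/R.
Let x = V_GS − 0.55. Then 10.1 x² + x − 9.29 = 0, giving x = 0.91 V (positive root), so V_GS = 1.46 V.
I_D = (V_DD − V_GS)/R = (9.84 − 1.46) / 16.6 = 0.505 mA.

I_D = 0.505 mA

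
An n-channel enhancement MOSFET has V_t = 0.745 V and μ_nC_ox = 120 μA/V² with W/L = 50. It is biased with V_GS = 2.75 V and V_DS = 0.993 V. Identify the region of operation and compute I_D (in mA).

Triode; I_D = 8.99 mA

k_n = μ_nC_ox · (W/L) = 6 mA/V².
V_ov = V_GS − V_t = 2.75 − 0.745 = 2 V.
Since V_DS = 0.993 V < V_ov = 2 V, the device is in the triode region.
I_D = k_n [V_ov · V_DS − ½ V_DS²] = 6 × [2 × 0.993 − 0.5 × 0.993²] = 8.99 mA.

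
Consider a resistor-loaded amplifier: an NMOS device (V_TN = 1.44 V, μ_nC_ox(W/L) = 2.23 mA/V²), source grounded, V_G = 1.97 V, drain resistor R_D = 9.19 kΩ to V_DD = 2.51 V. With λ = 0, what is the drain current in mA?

V_GS = V_G = 1.97 V, so V_ov = 1.97 − 1.44 = 0.53 V.
Assume saturation: I_D = ½ k_n V_ov² = 0.5 × 2.23 × 0.53² = 0.313 mA, giving V_DS = V_DD − I_D R_D = 2.51 − 0.313 × 9.19 = -0.368 V.
But -0.368 V < V_ov = 0.53 V, so the device is actually in triode.
In triode I_D = k_n[V_ov V_DS − ½ V_DS²] and I_D = (V_DD − V_DS)/R_D. Equating: 10.2 V_DS² − 11.86 V_DS + 2.51 = 0, giving V_DS = 0.279 V (the root below V_ov).
I_D = (2.51 − 0.279) / 9.19 = 0.243 mA.

I_D = 0.243 mA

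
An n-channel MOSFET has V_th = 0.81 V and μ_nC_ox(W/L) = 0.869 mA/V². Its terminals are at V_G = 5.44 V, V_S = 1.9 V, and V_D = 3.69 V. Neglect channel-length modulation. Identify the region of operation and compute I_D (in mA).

Triode; I_D = 2.85 mA

V_GS = V_G − V_S = 5.44 − 1.9 = 3.54 V; V_DS = V_D − V_S = 3.69 − 1.9 = 1.79 V.
V_ov = V_GS − V_th = 3.54 − 0.81 = 2.73 V.
Since V_DS = 1.79 V < V_ov = 2.73 V, the device is in the triode region.
I_D = k_n [V_ov · V_DS − ½ V_DS²] = 0.869 × [2.73 × 1.79 − 0.5 × 1.79²] = 2.85 mA.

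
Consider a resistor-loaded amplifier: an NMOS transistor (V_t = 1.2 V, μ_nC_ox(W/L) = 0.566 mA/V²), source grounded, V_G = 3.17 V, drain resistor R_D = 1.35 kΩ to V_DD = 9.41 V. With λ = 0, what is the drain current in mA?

V_GS = V_G = 3.17 V, so V_ov = 3.17 − 1.2 = 1.97 V.
Assume saturation: I_D = ½ k_n V_ov² = 0.5 × 0.566 × 1.97² = 1.1 mA, giving V_DS = V_DD − I_D R_D = 9.41 − 1.1 × 1.35 = 7.93 V.
V_DS = 7.93 V ≥ V_ov = 1.97 V, confirming saturation.

I_D = 1.10 mA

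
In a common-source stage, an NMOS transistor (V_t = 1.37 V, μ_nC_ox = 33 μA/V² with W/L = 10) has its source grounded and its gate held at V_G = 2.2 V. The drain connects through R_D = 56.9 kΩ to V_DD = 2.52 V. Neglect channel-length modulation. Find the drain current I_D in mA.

V_GS = V_G = 2.2 V, so V_ov = 2.2 − 1.37 = 0.83 V.
k_n = μ_nC_ox · (W/L) = 0.33 mA/V².
Assume saturation: I_D = ½ k_n V_ov² = 0.5 × 0.33 × 0.83² = 0.114 mA, giving V_DS = V_DD − I_D R_D = 2.52 − 0.114 × 56.9 = -3.95 V.
But -3.95 V < V_ov = 0.83 V, so the device is actually in triode.
In triode I_D = k_n[V_ov V_DS − ½ V_DS²] and I_D = (V_DD − V_DS)/R_D. Equating: 9.39 V_DS² − 16.58 V_DS + 2.52 = 0, giving V_DS = 0.168 V (the root below V_ov).
I_D = (2.52 − 0.168) / 56.9 = 0.0413 mA.

I_D = 0.0413 mA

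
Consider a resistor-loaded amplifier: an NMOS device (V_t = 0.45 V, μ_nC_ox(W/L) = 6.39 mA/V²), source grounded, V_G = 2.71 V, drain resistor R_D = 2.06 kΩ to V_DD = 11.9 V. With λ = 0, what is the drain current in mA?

V_GS = V_G = 2.71 V, so V_ov = 2.71 − 0.45 = 2.26 V.
Assume saturation: I_D = ½ k_n V_ov² = 0.5 × 6.39 × 2.26² = 16.3 mA, giving V_DS = V_DD − I_D R_D = 11.9 − 16.3 × 2.06 = -21.7 V.
But -21.7 V < V_ov = 2.26 V, so the device is actually in triode.
In triode I_D = k_n[V_ov V_DS − ½ V_DS²] and I_D = (V_DD − V_DS)/R_D. Equating: 6.58 V_DS² − 30.75 V_DS + 11.9 = 0, giving V_DS = 0.426 V (the root below V_ov).
I_D = (11.9 − 0.426) / 2.06 = 5.57 mA.

I_D = 5.57 mA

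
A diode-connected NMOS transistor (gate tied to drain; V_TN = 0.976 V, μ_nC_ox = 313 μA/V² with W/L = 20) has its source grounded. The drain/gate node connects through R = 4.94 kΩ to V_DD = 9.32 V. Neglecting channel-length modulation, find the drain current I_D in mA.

With gate tied to drain, V_GS = V_DS ≥ V_GS − V_TN, so the device is in saturation.
k_n = μ_nC_ox · (W/L) = 6.26 mA/V².
KCL at the drain: ½ k_n (V_GS − V_TN)² = (V_DD − V_GS)/R.
Let x = V_GS − 0.976. Then 15.5 x² + x − 8.344 = 0, giving x = 0.703 V (positive root), so V_GS = 1.68 V.
I_D = (V_DD − V_GS)/R = (9.32 − 1.68) / 4.94 = 1.55 mA.

I_D = 1.55 mA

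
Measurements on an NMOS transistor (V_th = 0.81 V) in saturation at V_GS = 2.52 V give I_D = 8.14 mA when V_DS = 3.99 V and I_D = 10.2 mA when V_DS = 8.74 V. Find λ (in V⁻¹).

With V_GS fixed, I_D ∝ (1 + λ V_DS) in saturation, so I_D2/I_D1 = (1 + λ V_DS2)/(1 + λ V_DS1).
10.2/8.14 = 1.253 = (1 + 8.74 λ)/(1 + 3.99 λ).
Solving: λ (I_D1 V_DS2 − I_D2 V_DS1) = I_D2 − I_D1, so λ = (10.2 − 8.14) / (8.14 × 8.74 − 10.2 × 3.99) = 2.06 / 30.4 = 0.0677 V⁻¹.

λ = 0.0677 V⁻¹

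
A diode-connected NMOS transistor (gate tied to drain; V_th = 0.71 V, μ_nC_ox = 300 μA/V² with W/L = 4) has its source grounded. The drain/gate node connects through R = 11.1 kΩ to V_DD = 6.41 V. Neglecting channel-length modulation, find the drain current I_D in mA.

With gate tied to drain, V_GS = V_DS ≥ V_GS − V_th, so the device is in saturation.
k_n = μ_nC_ox · (W/L) = 1.2 mA/V².
KCL at the drain: ½ k_n (V_GS − V_th)² = (V_DD − V_GS)/R.
Let x = V_GS − 0.71. Then 6.66 x² + x − 5.7 = 0, giving x = 0.853 V (positive root), so V_GS = 1.56 V.
I_D = (V_DD − V_GS)/R = (6.41 − 1.56) / 11.1 = 0.437 mA.

I_D = 0.437 mA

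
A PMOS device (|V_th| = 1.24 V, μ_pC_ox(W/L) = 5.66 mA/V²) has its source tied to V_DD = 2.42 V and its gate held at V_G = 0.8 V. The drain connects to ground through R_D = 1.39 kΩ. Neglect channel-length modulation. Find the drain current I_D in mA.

I_D = 0.409 mA

V_SG = V_DD − V_G = 2.42 − 0.8 = 1.62 V, so V_ov = 1.62 − 1.24 = 0.38 V.
Assume saturation: I_D = ½ k_p V_ov² = 0.5 × 5.66 × 0.38² = 0.409 mA, giving V_SD = V_DD − I_D R_D = 2.42 − 0.409 × 1.39 = 1.85 V.
V_SD = 1.85 V ≥ V_ov = 0.38 V, confirming saturation.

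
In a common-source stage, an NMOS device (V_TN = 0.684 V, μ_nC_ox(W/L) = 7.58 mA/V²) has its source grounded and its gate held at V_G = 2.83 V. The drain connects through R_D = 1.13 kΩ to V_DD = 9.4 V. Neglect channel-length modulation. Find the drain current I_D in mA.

V_GS = V_G = 2.83 V, so V_ov = 2.83 − 0.684 = 2.15 V.
Assume saturation: I_D = ½ k_n V_ov² = 0.5 × 7.58 × 2.15² = 17.5 mA, giving V_DS = V_DD − I_D R_D = 9.4 − 17.5 × 1.13 = -10.3 V.
But -10.3 V < V_ov = 2.15 V, so the device is actually in triode.
In triode I_D = k_n[V_ov V_DS − ½ V_DS²] and I_D = (V_DD − V_DS)/R_D. Equating: 4.28 V_DS² − 19.38 V_DS + 9.4 = 0, giving V_DS = 0.552 V (the root below V_ov).
I_D = (9.4 − 0.552) / 1.13 = 7.83 mA.

I_D = 7.83 mA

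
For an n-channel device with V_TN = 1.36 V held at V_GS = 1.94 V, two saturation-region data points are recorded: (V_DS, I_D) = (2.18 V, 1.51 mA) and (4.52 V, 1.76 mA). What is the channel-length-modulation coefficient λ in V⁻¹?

λ = 0.0837 V⁻¹

With V_GS fixed, I_D ∝ (1 + λ V_DS) in saturation, so I_D2/I_D1 = (1 + λ V_DS2)/(1 + λ V_DS1).
1.76/1.51 = 1.166 = (1 + 4.52 λ)/(1 + 2.18 λ).
Solving: λ (I_D1 V_DS2 − I_D2 V_DS1) = I_D2 − I_D1, so λ = (1.76 − 1.51) / (1.51 × 4.52 − 1.76 × 2.18) = 0.25 / 2.99 = 0.0837 V⁻¹.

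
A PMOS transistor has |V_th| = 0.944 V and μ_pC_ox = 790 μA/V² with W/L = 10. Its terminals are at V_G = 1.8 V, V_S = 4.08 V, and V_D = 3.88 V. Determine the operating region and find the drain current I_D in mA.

Triode; I_D = 1.95 mA

V_SG = V_S − V_G = 4.08 − 1.8 = 2.28 V; V_SD = V_S − V_D = 4.08 − 3.88 = 0.2 V.
k_p = μ_pC_ox · (W/L) = 7.9 mA/V².
V_ov = V_SG − |V_th| = 2.28 − 0.944 = 1.34 V.
Since V_SD = 0.2 V < V_ov = 1.34 V, the device is in the triode region.
I_D = k_p [V_ov · V_SD − ½ V_SD²] = 7.9 × [1.34 × 0.2 − 0.5 × 0.2²] = 1.95 mA.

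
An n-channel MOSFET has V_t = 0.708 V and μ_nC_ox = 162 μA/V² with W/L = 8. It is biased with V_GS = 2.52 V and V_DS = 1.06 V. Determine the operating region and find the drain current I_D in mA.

k_n = μ_nC_ox · (W/L) = 1.296 mA/V².
V_ov = V_GS − V_t = 2.52 − 0.708 = 1.81 V.
Since V_DS = 1.06 V < V_ov = 1.81 V, the device is in the triode region.
I_D = k_n [V_ov · V_DS − ½ V_DS²] = 1.296 × [1.81 × 1.06 − 0.5 × 1.06²] = 1.76 mA.

Triode; I_D = 1.76 mA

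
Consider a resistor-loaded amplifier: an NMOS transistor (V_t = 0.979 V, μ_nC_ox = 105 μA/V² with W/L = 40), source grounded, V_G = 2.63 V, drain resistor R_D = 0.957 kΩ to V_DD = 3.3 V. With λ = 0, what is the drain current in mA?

I_D = 2.93 mA

V_GS = V_G = 2.63 V, so V_ov = 2.63 − 0.979 = 1.65 V.
k_n = μ_nC_ox · (W/L) = 4.2 mA/V².
Assume saturation: I_D = ½ k_n V_ov² = 0.5 × 4.2 × 1.65² = 5.72 mA, giving V_DS = V_DD − I_D R_D = 3.3 − 5.72 × 0.957 = -2.18 V.
But -2.18 V < V_ov = 1.65 V, so the device is actually in triode.
In triode I_D = k_n[V_ov V_DS − ½ V_DS²] and I_D = (V_DD − V_DS)/R_D. Equating: 2.01 V_DS² − 7.636 V_DS + 3.3 = 0, giving V_DS = 0.497 V (the root below V_ov).
I_D = (3.3 − 0.497) / 0.957 = 2.93 mA.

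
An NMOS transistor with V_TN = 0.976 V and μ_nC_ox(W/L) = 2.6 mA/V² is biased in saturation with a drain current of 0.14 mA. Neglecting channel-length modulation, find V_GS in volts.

V_GS = 1.30 V

In saturation I_D = ½ k_n (V_GS − V_TN)², so V_GS − V_TN = √(2 I_D / k_n) = √(2 × 0.14 / 2.6) = 0.328 V.
V_GS = 0.976 + 0.328 = 1.3 V.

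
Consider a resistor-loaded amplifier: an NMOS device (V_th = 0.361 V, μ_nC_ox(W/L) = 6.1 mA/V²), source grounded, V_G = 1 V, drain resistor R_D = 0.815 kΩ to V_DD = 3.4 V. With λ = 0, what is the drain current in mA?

I_D = 1.25 mA

V_GS = V_G = 1 V, so V_ov = 1 − 0.361 = 0.639 V.
Assume saturation: I_D = ½ k_n V_ov² = 0.5 × 6.1 × 0.639² = 1.25 mA, giving V_DS = V_DD − I_D R_D = 3.4 − 1.25 × 0.815 = 2.39 V.
V_DS = 2.39 V ≥ V_ov = 0.639 V, confirming saturation.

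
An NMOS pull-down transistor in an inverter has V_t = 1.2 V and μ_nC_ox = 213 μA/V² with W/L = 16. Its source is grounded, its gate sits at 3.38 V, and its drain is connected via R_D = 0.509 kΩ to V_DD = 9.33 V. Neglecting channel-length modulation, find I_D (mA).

I_D = 8.10 mA

V_GS = V_G = 3.38 V, so V_ov = 3.38 − 1.2 = 2.18 V.
k_n = μ_nC_ox · (W/L) = 3.408 mA/V².
Assume saturation: I_D = ½ k_n V_ov² = 0.5 × 3.408 × 2.18² = 8.1 mA, giving V_DS = V_DD − I_D R_D = 9.33 − 8.1 × 0.509 = 5.21 V.
V_DS = 5.21 V ≥ V_ov = 2.18 V, confirming saturation.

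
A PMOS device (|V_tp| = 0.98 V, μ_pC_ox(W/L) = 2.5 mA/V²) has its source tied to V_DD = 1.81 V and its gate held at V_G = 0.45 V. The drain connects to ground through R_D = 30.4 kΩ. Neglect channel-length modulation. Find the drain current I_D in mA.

I_D = 0.0574 mA

V_SG = V_DD − V_G = 1.81 − 0.45 = 1.36 V, so V_ov = 1.36 − 0.98 = 0.38 V.
Assume saturation: I_D = ½ k_p V_ov² = 0.5 × 2.5 × 0.38² = 0.181 mA, giving V_SD = V_DD − I_D R_D = 1.81 − 0.181 × 30.4 = -3.68 V.
But -3.68 V < V_ov = 0.38 V, so the device is actually in triode.
In triode I_D = k_p[V_ov V_SD − ½ V_SD²] and I_D = (V_DD − V_SD)/R_D. Equating: 38 V_SD² − 29.88 V_SD + 1.81 = 0, giving V_SD = 0.0661 V (the root below V_ov).
I_D = (1.81 − 0.0661) / 30.4 = 0.0574 mA.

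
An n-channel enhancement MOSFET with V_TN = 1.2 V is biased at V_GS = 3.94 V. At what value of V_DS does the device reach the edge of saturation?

V_DS,sat = 2.74 V

The boundary between triode and saturation is V_DS = V_GS − V_TN = V_ov.
V_ov = 3.94 − 1.2 = 2.74 V.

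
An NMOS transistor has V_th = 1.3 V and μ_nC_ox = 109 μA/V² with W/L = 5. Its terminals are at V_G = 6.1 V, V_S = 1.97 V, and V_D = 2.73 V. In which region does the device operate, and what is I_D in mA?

Triode; I_D = 1.01 mA

V_GS = V_G − V_S = 6.1 − 1.97 = 4.13 V; V_DS = V_D − V_S = 2.73 − 1.97 = 0.76 V.
k_n = μ_nC_ox · (W/L) = 0.545 mA/V².
V_ov = V_GS − V_th = 4.13 − 1.3 = 2.83 V.
Since V_DS = 0.76 V < V_ov = 2.83 V, the device is in the triode region.
I_D = k_n [V_ov · V_DS − ½ V_DS²] = 0.545 × [2.83 × 0.76 − 0.5 × 0.76²] = 1.01 mA.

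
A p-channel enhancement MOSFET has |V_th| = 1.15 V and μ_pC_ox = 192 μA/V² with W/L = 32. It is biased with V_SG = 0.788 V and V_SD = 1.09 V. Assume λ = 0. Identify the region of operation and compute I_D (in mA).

V_SG = 0.788 V < |V_th| = 1.15 V, so the transistor is in cutoff.

Cutoff; I_D = 0 mA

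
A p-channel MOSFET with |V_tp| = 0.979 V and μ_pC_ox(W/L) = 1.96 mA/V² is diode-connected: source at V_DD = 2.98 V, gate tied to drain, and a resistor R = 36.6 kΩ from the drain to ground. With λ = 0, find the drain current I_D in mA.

With gate tied to drain, V_SG = V_SD ≥ V_SG − |V_tp|, so the device is in saturation.
KCL at the drain: ½ k_p (V_SG − |V_tp|)² = (V_DD − V_SG)/R.
Let x = V_SG − 0.979. Then 35.9 x² + x − 2.001 = 0, giving x = 0.223 V (positive root), so V_SG = 1.2 V.
I_D = (V_DD − V_SG)/R = (2.98 − 1.2) / 36.6 = 0.0486 mA.

I_D = 0.0486 mA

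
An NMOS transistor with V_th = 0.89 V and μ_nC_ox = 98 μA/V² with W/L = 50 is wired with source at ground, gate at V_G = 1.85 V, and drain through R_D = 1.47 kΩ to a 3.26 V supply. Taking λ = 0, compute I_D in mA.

V_GS = V_G = 1.85 V, so V_ov = 1.85 − 0.89 = 0.96 V.
k_n = μ_nC_ox · (W/L) = 4.9 mA/V².
Assume saturation: I_D = ½ k_n V_ov² = 0.5 × 4.9 × 0.96² = 2.26 mA, giving V_DS = V_DD − I_D R_D = 3.26 − 2.26 × 1.47 = -0.0591 V.
But -0.0591 V < V_ov = 0.96 V, so the device is actually in triode.
In triode I_D = k_n[V_ov V_DS − ½ V_DS²] and I_D = (V_DD − V_DS)/R_D. Equating: 3.6 V_DS² − 7.915 V_DS + 3.26 = 0, giving V_DS = 0.549 V (the root below V_ov).
I_D = (3.26 − 0.549) / 1.47 = 1.84 mA.

I_D = 1.84 mA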